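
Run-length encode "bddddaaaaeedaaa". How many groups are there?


Input: bddddaaaaeedaaa
Scanning for consecutive runs:
  Group 1: 'b' x 1 (positions 0-0)
  Group 2: 'd' x 4 (positions 1-4)
  Group 3: 'a' x 4 (positions 5-8)
  Group 4: 'e' x 2 (positions 9-10)
  Group 5: 'd' x 1 (positions 11-11)
  Group 6: 'a' x 3 (positions 12-14)
Total groups: 6

6


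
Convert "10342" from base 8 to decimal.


Input: "10342" in base 8
Positional expansion:
  Digit '1' (value 1) x 8^4 = 4096
  Digit '0' (value 0) x 8^3 = 0
  Digit '3' (value 3) x 8^2 = 192
  Digit '4' (value 4) x 8^1 = 32
  Digit '2' (value 2) x 8^0 = 2
Sum = 4322

4322


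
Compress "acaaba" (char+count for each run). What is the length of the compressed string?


Input: acaaba
Runs:
  'a' x 1 => "a1"
  'c' x 1 => "c1"
  'a' x 2 => "a2"
  'b' x 1 => "b1"
  'a' x 1 => "a1"
Compressed: "a1c1a2b1a1"
Compressed length: 10

10


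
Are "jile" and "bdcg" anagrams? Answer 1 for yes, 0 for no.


Strings: "jile", "bdcg"
Sorted first:  eijl
Sorted second: bcdg
Differ at position 0: 'e' vs 'b' => not anagrams

0


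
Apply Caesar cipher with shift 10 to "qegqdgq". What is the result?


Caesar cipher: shift "qegqdgq" by 10
  'q' (pos 16) + 10 = pos 0 = 'a'
  'e' (pos 4) + 10 = pos 14 = 'o'
  'g' (pos 6) + 10 = pos 16 = 'q'
  'q' (pos 16) + 10 = pos 0 = 'a'
  'd' (pos 3) + 10 = pos 13 = 'n'
  'g' (pos 6) + 10 = pos 16 = 'q'
  'q' (pos 16) + 10 = pos 0 = 'a'
Result: aoqanqa

aoqanqa


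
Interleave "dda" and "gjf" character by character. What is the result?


Interleaving "dda" and "gjf":
  Position 0: 'd' from first, 'g' from second => "dg"
  Position 1: 'd' from first, 'j' from second => "dj"
  Position 2: 'a' from first, 'f' from second => "af"
Result: dgdjaf

dgdjaf


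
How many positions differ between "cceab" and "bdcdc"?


Comparing "cceab" and "bdcdc" position by position:
  Position 0: 'c' vs 'b' => DIFFER
  Position 1: 'c' vs 'd' => DIFFER
  Position 2: 'e' vs 'c' => DIFFER
  Position 3: 'a' vs 'd' => DIFFER
  Position 4: 'b' vs 'c' => DIFFER
Positions that differ: 5

5


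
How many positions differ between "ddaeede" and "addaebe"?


Comparing "ddaeede" and "addaebe" position by position:
  Position 0: 'd' vs 'a' => DIFFER
  Position 1: 'd' vs 'd' => same
  Position 2: 'a' vs 'd' => DIFFER
  Position 3: 'e' vs 'a' => DIFFER
  Position 4: 'e' vs 'e' => same
  Position 5: 'd' vs 'b' => DIFFER
  Position 6: 'e' vs 'e' => same
Positions that differ: 4

4


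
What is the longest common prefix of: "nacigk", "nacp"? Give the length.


Words: nacigk, nacp
  Position 0: all 'n' => match
  Position 1: all 'a' => match
  Position 2: all 'c' => match
  Position 3: ('i', 'p') => mismatch, stop
LCP = "nac" (length 3)

3


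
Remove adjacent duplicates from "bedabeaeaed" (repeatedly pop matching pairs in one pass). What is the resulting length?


Input: bedabeaeaed
Stack-based adjacent duplicate removal:
  Read 'b': push. Stack: b
  Read 'e': push. Stack: be
  Read 'd': push. Stack: bed
  Read 'a': push. Stack: beda
  Read 'b': push. Stack: bedab
  Read 'e': push. Stack: bedabe
  Read 'a': push. Stack: bedabea
  Read 'e': push. Stack: bedabeae
  Read 'a': push. Stack: bedabeaea
  Read 'e': push. Stack: bedabeaeae
  Read 'd': push. Stack: bedabeaeaed
Final stack: "bedabeaeaed" (length 11)

11


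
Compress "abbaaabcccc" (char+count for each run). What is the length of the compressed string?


Input: abbaaabcccc
Runs:
  'a' x 1 => "a1"
  'b' x 2 => "b2"
  'a' x 3 => "a3"
  'b' x 1 => "b1"
  'c' x 4 => "c4"
Compressed: "a1b2a3b1c4"
Compressed length: 10

10


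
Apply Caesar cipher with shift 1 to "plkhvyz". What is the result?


Caesar cipher: shift "plkhvyz" by 1
  'p' (pos 15) + 1 = pos 16 = 'q'
  'l' (pos 11) + 1 = pos 12 = 'm'
  'k' (pos 10) + 1 = pos 11 = 'l'
  'h' (pos 7) + 1 = pos 8 = 'i'
  'v' (pos 21) + 1 = pos 22 = 'w'
  'y' (pos 24) + 1 = pos 25 = 'z'
  'z' (pos 25) + 1 = pos 0 = 'a'
Result: qmliwza

qmliwza


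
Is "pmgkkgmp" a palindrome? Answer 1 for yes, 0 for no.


Input: pmgkkgmp
Reversed: pmgkkgmp
  Compare pos 0 ('p') with pos 7 ('p'): match
  Compare pos 1 ('m') with pos 6 ('m'): match
  Compare pos 2 ('g') with pos 5 ('g'): match
  Compare pos 3 ('k') with pos 4 ('k'): match
Result: palindrome

1


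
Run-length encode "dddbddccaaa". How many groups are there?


Input: dddbddccaaa
Scanning for consecutive runs:
  Group 1: 'd' x 3 (positions 0-2)
  Group 2: 'b' x 1 (positions 3-3)
  Group 3: 'd' x 2 (positions 4-5)
  Group 4: 'c' x 2 (positions 6-7)
  Group 5: 'a' x 3 (positions 8-10)
Total groups: 5

5


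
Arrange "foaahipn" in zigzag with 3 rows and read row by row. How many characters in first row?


Zigzag "foaahipn" into 3 rows:
Placing characters:
  'f' => row 0
  'o' => row 1
  'a' => row 2
  'a' => row 1
  'h' => row 0
  'i' => row 1
  'p' => row 2
  'n' => row 1
Rows:
  Row 0: "fh"
  Row 1: "oain"
  Row 2: "ap"
First row length: 2

2


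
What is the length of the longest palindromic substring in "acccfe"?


Input: "acccfe"
Checking substrings for palindromes:
  [1:4] "ccc" (len 3) => palindrome
  [1:3] "cc" (len 2) => palindrome
  [2:4] "cc" (len 2) => palindrome
Longest palindromic substring: "ccc" with length 3

3


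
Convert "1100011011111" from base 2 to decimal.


Input: "1100011011111" in base 2
Positional expansion:
  Digit '1' (value 1) x 2^12 = 4096
  Digit '1' (value 1) x 2^11 = 2048
  Digit '0' (value 0) x 2^10 = 0
  Digit '0' (value 0) x 2^9 = 0
  Digit '0' (value 0) x 2^8 = 0
  Digit '1' (value 1) x 2^7 = 128
  Digit '1' (value 1) x 2^6 = 64
  Digit '0' (value 0) x 2^5 = 0
  Digit '1' (value 1) x 2^4 = 16
  Digit '1' (value 1) x 2^3 = 8
  Digit '1' (value 1) x 2^2 = 4
  Digit '1' (value 1) x 2^1 = 2
  Digit '1' (value 1) x 2^0 = 1
Sum = 6367

6367


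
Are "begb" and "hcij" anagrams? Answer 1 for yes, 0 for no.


Strings: "begb", "hcij"
Sorted first:  bbeg
Sorted second: chij
Differ at position 0: 'b' vs 'c' => not anagrams

0


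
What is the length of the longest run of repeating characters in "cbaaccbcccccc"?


Input: "cbaaccbcccccc"
Scanning for longest run:
  Position 1 ('b'): new char, reset run to 1
  Position 2 ('a'): new char, reset run to 1
  Position 3 ('a'): continues run of 'a', length=2
  Position 4 ('c'): new char, reset run to 1
  Position 5 ('c'): continues run of 'c', length=2
  Position 6 ('b'): new char, reset run to 1
  Position 7 ('c'): new char, reset run to 1
  Position 8 ('c'): continues run of 'c', length=2
  Position 9 ('c'): continues run of 'c', length=3
  Position 10 ('c'): continues run of 'c', length=4
  Position 11 ('c'): continues run of 'c', length=5
  Position 12 ('c'): continues run of 'c', length=6
Longest run: 'c' with length 6

6


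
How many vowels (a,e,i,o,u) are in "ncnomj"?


Input: ncnomj
Checking each character:
  'n' at position 0: consonant
  'c' at position 1: consonant
  'n' at position 2: consonant
  'o' at position 3: vowel (running total: 1)
  'm' at position 4: consonant
  'j' at position 5: consonant
Total vowels: 1

1


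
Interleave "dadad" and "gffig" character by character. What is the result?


Interleaving "dadad" and "gffig":
  Position 0: 'd' from first, 'g' from second => "dg"
  Position 1: 'a' from first, 'f' from second => "af"
  Position 2: 'd' from first, 'f' from second => "df"
  Position 3: 'a' from first, 'i' from second => "ai"
  Position 4: 'd' from first, 'g' from second => "dg"
Result: dgafdfaidg

dgafdfaidg


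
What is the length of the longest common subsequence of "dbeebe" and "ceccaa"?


LCS of "dbeebe" and "ceccaa"
DP table:
           c    e    c    c    a    a
      0    0    0    0    0    0    0
  d   0    0    0    0    0    0    0
  b   0    0    0    0    0    0    0
  e   0    0    1    1    1    1    1
  e   0    0    1    1    1    1    1
  b   0    0    1    1    1    1    1
  e   0    0    1    1    1    1    1
LCS length = dp[6][6] = 1

1


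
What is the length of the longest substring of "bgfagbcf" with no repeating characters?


Input: "bgfagbcf"
Sliding window (track last position of each char):
  Position 0 ('b'): window [0,0] length 1 -- new best
  Position 1 ('g'): window [0,1] length 2 -- new best
  Position 2 ('f'): window [0,2] length 3 -- new best
  Position 3 ('a'): window [0,3] length 4 -- new best
  Position 4 ('g'): repeat (last at 1), move window start to 2
  Position 4 ('g'): window [2,4] length 3
  Position 5 ('b'): window [2,5] length 4
  Position 6 ('c'): window [2,6] length 5 -- new best
  Position 7 ('f'): repeat (last at 2), move window start to 3
  Position 7 ('f'): window [3,7] length 5
Longest substring with no repeats: "fagbc" with length 5

5


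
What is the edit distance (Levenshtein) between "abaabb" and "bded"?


Computing edit distance: "abaabb" -> "bded"
DP table:
           b    d    e    d
      0    1    2    3    4
  a   1    1    2    3    4
  b   2    1    2    3    4
  a   3    2    2    3    4
  a   4    3    3    3    4
  b   5    4    4    4    4
  b   6    5    5    5    5
Edit distance = dp[6][4] = 5

5


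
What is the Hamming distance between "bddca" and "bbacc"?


Comparing "bddca" and "bbacc" position by position:
  Position 0: 'b' vs 'b' => same
  Position 1: 'd' vs 'b' => differ
  Position 2: 'd' vs 'a' => differ
  Position 3: 'c' vs 'c' => same
  Position 4: 'a' vs 'c' => differ
Total differences (Hamming distance): 3

3


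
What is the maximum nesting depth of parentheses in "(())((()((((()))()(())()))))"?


Input: "(())((()((((()))()(())()))))"
Tracking depth:
  Position 0 '(': depth becomes 1
  Position 1 '(': depth becomes 2
  Position 2 ')': depth becomes 1
  Position 3 ')': depth becomes 0
  Position 4 '(': depth becomes 1
  Position 5 '(': depth becomes 2
  Position 6 '(': depth becomes 3
  Position 7 ')': depth becomes 2
  Position 8 '(': depth becomes 3
  Position 9 '(': depth becomes 4
  Position 10 '(': depth becomes 5
  Position 11 '(': depth becomes 6
  Position 12 '(': depth becomes 7
  Position 13 ')': depth becomes 6
  Position 14 ')': depth becomes 5
  Position 15 ')': depth becomes 4
  Position 16 '(': depth becomes 5
  Position 17 ')': depth becomes 4
  Position 18 '(': depth becomes 5
  Position 19 '(': depth becomes 6
  Position 20 ')': depth becomes 5
  Position 21 ')': depth becomes 4
  Position 22 '(': depth becomes 5
  Position 23 ')': depth becomes 4
  Position 24 ')': depth becomes 3
  Position 25 ')': depth becomes 2
  Position 26 ')': depth becomes 1
  Position 27 ')': depth becomes 0
Maximum depth reached: 7

7


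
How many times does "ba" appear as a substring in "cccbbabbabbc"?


Searching for "ba" in "cccbbabbabbc"
Scanning each position:
  Position 0: "cc" => no
  Position 1: "cc" => no
  Position 2: "cb" => no
  Position 3: "bb" => no
  Position 4: "ba" => MATCH
  Position 5: "ab" => no
  Position 6: "bb" => no
  Position 7: "ba" => MATCH
  Position 8: "ab" => no
  Position 9: "bb" => no
  Position 10: "bc" => no
Total occurrences: 2

2


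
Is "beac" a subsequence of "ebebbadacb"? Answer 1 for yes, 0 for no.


Check if "beac" is a subsequence of "ebebbadacb"
Greedy scan:
  Position 0 ('e'): no match needed
  Position 1 ('b'): matches sub[0] = 'b'
  Position 2 ('e'): matches sub[1] = 'e'
  Position 3 ('b'): no match needed
  Position 4 ('b'): no match needed
  Position 5 ('a'): matches sub[2] = 'a'
  Position 6 ('d'): no match needed
  Position 7 ('a'): no match needed
  Position 8 ('c'): matches sub[3] = 'c'
  Position 9 ('b'): no match needed
All 4 characters matched => is a subsequence

1


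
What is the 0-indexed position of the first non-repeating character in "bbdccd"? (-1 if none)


Input: bbdccd
Character frequencies:
  'b': 2
  'c': 2
  'd': 2
Scanning left to right for freq == 1:
  Position 0 ('b'): freq=2, skip
  Position 1 ('b'): freq=2, skip
  Position 2 ('d'): freq=2, skip
  Position 3 ('c'): freq=2, skip
  Position 4 ('c'): freq=2, skip
  Position 5 ('d'): freq=2, skip
  No unique character found => answer = -1

-1


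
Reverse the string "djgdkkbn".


Input: djgdkkbn
Reading characters right to left:
  Position 7: 'n'
  Position 6: 'b'
  Position 5: 'k'
  Position 4: 'k'
  Position 3: 'd'
  Position 2: 'g'
  Position 1: 'j'
  Position 0: 'd'
Reversed: nbkkdgjd

nbkkdgjd


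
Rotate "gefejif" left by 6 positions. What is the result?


Input: "gefejif", rotate left by 6
First 6 characters: "gefeji"
Remaining characters: "f"
Concatenate remaining + first: "f" + "gefeji" = "fgefeji"

fgefeji


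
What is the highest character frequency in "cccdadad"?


Input: cccdadad
Character counts:
  'a': 2
  'c': 3
  'd': 3
Maximum frequency: 3

3


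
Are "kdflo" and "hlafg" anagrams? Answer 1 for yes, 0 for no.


Strings: "kdflo", "hlafg"
Sorted first:  dfklo
Sorted second: afghl
Differ at position 0: 'd' vs 'a' => not anagrams

0


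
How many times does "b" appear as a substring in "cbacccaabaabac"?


Searching for "b" in "cbacccaabaabac"
Scanning each position:
  Position 0: "c" => no
  Position 1: "b" => MATCH
  Position 2: "a" => no
  Position 3: "c" => no
  Position 4: "c" => no
  Position 5: "c" => no
  Position 6: "a" => no
  Position 7: "a" => no
  Position 8: "b" => MATCH
  Position 9: "a" => no
  Position 10: "a" => no
  Position 11: "b" => MATCH
  Position 12: "a" => no
  Position 13: "c" => no
Total occurrences: 3

3


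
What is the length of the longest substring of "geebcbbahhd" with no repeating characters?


Input: "geebcbbahhd"
Sliding window (track last position of each char):
  Position 0 ('g'): window [0,0] length 1 -- new best
  Position 1 ('e'): window [0,1] length 2 -- new best
  Position 2 ('e'): repeat (last at 1), move window start to 2
  Position 2 ('e'): window [2,2] length 1
  Position 3 ('b'): window [2,3] length 2
  Position 4 ('c'): window [2,4] length 3 -- new best
  Position 5 ('b'): repeat (last at 3), move window start to 4
  Position 5 ('b'): window [4,5] length 2
  Position 6 ('b'): repeat (last at 5), move window start to 6
  Position 6 ('b'): window [6,6] length 1
  Position 7 ('a'): window [6,7] length 2
  Position 8 ('h'): window [6,8] length 3
  Position 9 ('h'): repeat (last at 8), move window start to 9
  Position 9 ('h'): window [9,9] length 1
  Position 10 ('d'): window [9,10] length 2
Longest substring with no repeats: "ebc" with length 3

3


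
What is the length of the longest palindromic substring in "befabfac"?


Input: "befabfac"
Checking substrings for palindromes:
  No multi-char palindromic substrings found
Longest palindromic substring: "b" with length 1

1


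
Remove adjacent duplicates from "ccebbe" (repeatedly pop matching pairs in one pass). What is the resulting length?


Input: ccebbe
Stack-based adjacent duplicate removal:
  Read 'c': push. Stack: c
  Read 'c': matches stack top 'c' => pop. Stack: (empty)
  Read 'e': push. Stack: e
  Read 'b': push. Stack: eb
  Read 'b': matches stack top 'b' => pop. Stack: e
  Read 'e': matches stack top 'e' => pop. Stack: (empty)
Final stack: "" (length 0)

0


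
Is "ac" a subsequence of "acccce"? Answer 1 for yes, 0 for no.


Check if "ac" is a subsequence of "acccce"
Greedy scan:
  Position 0 ('a'): matches sub[0] = 'a'
  Position 1 ('c'): matches sub[1] = 'c'
  Position 2 ('c'): no match needed
  Position 3 ('c'): no match needed
  Position 4 ('c'): no match needed
  Position 5 ('e'): no match needed
All 2 characters matched => is a subsequence

1


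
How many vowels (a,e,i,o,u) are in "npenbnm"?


Input: npenbnm
Checking each character:
  'n' at position 0: consonant
  'p' at position 1: consonant
  'e' at position 2: vowel (running total: 1)
  'n' at position 3: consonant
  'b' at position 4: consonant
  'n' at position 5: consonant
  'm' at position 6: consonant
Total vowels: 1

1


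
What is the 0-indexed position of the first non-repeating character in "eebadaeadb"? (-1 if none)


Input: eebadaeadb
Character frequencies:
  'a': 3
  'b': 2
  'd': 2
  'e': 3
Scanning left to right for freq == 1:
  Position 0 ('e'): freq=3, skip
  Position 1 ('e'): freq=3, skip
  Position 2 ('b'): freq=2, skip
  Position 3 ('a'): freq=3, skip
  Position 4 ('d'): freq=2, skip
  Position 5 ('a'): freq=3, skip
  Position 6 ('e'): freq=3, skip
  Position 7 ('a'): freq=3, skip
  Position 8 ('d'): freq=2, skip
  Position 9 ('b'): freq=2, skip
  No unique character found => answer = -1

-1


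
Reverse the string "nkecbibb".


Input: nkecbibb
Reading characters right to left:
  Position 7: 'b'
  Position 6: 'b'
  Position 5: 'i'
  Position 4: 'b'
  Position 3: 'c'
  Position 2: 'e'
  Position 1: 'k'
  Position 0: 'n'
Reversed: bbibcekn

bbibcekn


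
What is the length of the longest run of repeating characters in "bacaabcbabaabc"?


Input: "bacaabcbabaabc"
Scanning for longest run:
  Position 1 ('a'): new char, reset run to 1
  Position 2 ('c'): new char, reset run to 1
  Position 3 ('a'): new char, reset run to 1
  Position 4 ('a'): continues run of 'a', length=2
  Position 5 ('b'): new char, reset run to 1
  Position 6 ('c'): new char, reset run to 1
  Position 7 ('b'): new char, reset run to 1
  Position 8 ('a'): new char, reset run to 1
  Position 9 ('b'): new char, reset run to 1
  Position 10 ('a'): new char, reset run to 1
  Position 11 ('a'): continues run of 'a', length=2
  Position 12 ('b'): new char, reset run to 1
  Position 13 ('c'): new char, reset run to 1
Longest run: 'a' with length 2

2


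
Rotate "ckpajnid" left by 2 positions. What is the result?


Input: "ckpajnid", rotate left by 2
First 2 characters: "ck"
Remaining characters: "pajnid"
Concatenate remaining + first: "pajnid" + "ck" = "pajnidck"

pajnidck


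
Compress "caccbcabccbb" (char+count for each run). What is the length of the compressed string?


Input: caccbcabccbb
Runs:
  'c' x 1 => "c1"
  'a' x 1 => "a1"
  'c' x 2 => "c2"
  'b' x 1 => "b1"
  'c' x 1 => "c1"
  'a' x 1 => "a1"
  'b' x 1 => "b1"
  'c' x 2 => "c2"
  'b' x 2 => "b2"
Compressed: "c1a1c2b1c1a1b1c2b2"
Compressed length: 18

18


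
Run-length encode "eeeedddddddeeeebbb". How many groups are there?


Input: eeeedddddddeeeebbb
Scanning for consecutive runs:
  Group 1: 'e' x 4 (positions 0-3)
  Group 2: 'd' x 7 (positions 4-10)
  Group 3: 'e' x 4 (positions 11-14)
  Group 4: 'b' x 3 (positions 15-17)
Total groups: 4

4


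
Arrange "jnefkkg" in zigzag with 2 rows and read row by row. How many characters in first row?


Zigzag "jnefkkg" into 2 rows:
Placing characters:
  'j' => row 0
  'n' => row 1
  'e' => row 0
  'f' => row 1
  'k' => row 0
  'k' => row 1
  'g' => row 0
Rows:
  Row 0: "jekg"
  Row 1: "nfk"
First row length: 4

4


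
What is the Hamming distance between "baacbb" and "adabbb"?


Comparing "baacbb" and "adabbb" position by position:
  Position 0: 'b' vs 'a' => differ
  Position 1: 'a' vs 'd' => differ
  Position 2: 'a' vs 'a' => same
  Position 3: 'c' vs 'b' => differ
  Position 4: 'b' vs 'b' => same
  Position 5: 'b' vs 'b' => same
Total differences (Hamming distance): 3

3


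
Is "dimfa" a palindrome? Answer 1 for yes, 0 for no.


Input: dimfa
Reversed: afmid
  Compare pos 0 ('d') with pos 4 ('a'): MISMATCH
  Compare pos 1 ('i') with pos 3 ('f'): MISMATCH
Result: not a palindrome

0


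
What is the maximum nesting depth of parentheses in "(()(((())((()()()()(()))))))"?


Input: "(()(((())((()()()()(()))))))"
Tracking depth:
  Position 0 '(': depth becomes 1
  Position 1 '(': depth becomes 2
  Position 2 ')': depth becomes 1
  Position 3 '(': depth becomes 2
  Position 4 '(': depth becomes 3
  Position 5 '(': depth becomes 4
  Position 6 '(': depth becomes 5
  Position 7 ')': depth becomes 4
  Position 8 ')': depth becomes 3
  Position 9 '(': depth becomes 4
  Position 10 '(': depth becomes 5
  Position 11 '(': depth becomes 6
  Position 12 ')': depth becomes 5
  Position 13 '(': depth becomes 6
  Position 14 ')': depth becomes 5
  Position 15 '(': depth becomes 6
  Position 16 ')': depth becomes 5
  Position 17 '(': depth becomes 6
  Position 18 ')': depth becomes 5
  Position 19 '(': depth becomes 6
  Position 20 '(': depth becomes 7
  Position 21 ')': depth becomes 6
  Position 22 ')': depth becomes 5
  Position 23 ')': depth becomes 4
  Position 24 ')': depth becomes 3
  Position 25 ')': depth becomes 2
  Position 26 ')': depth becomes 1
  Position 27 ')': depth becomes 0
Maximum depth reached: 7

7


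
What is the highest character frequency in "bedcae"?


Input: bedcae
Character counts:
  'a': 1
  'b': 1
  'c': 1
  'd': 1
  'e': 2
Maximum frequency: 2

2


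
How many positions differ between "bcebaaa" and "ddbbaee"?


Comparing "bcebaaa" and "ddbbaee" position by position:
  Position 0: 'b' vs 'd' => DIFFER
  Position 1: 'c' vs 'd' => DIFFER
  Position 2: 'e' vs 'b' => DIFFER
  Position 3: 'b' vs 'b' => same
  Position 4: 'a' vs 'a' => same
  Position 5: 'a' vs 'e' => DIFFER
  Position 6: 'a' vs 'e' => DIFFER
Positions that differ: 5

5


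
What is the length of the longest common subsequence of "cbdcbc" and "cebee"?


LCS of "cbdcbc" and "cebee"
DP table:
           c    e    b    e    e
      0    0    0    0    0    0
  c   0    1    1    1    1    1
  b   0    1    1    2    2    2
  d   0    1    1    2    2    2
  c   0    1    1    2    2    2
  b   0    1    1    2    2    2
  c   0    1    1    2    2    2
LCS length = dp[6][5] = 2

2


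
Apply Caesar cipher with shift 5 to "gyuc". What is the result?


Caesar cipher: shift "gyuc" by 5
  'g' (pos 6) + 5 = pos 11 = 'l'
  'y' (pos 24) + 5 = pos 3 = 'd'
  'u' (pos 20) + 5 = pos 25 = 'z'
  'c' (pos 2) + 5 = pos 7 = 'h'
Result: ldzh

ldzh


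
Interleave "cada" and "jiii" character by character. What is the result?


Interleaving "cada" and "jiii":
  Position 0: 'c' from first, 'j' from second => "cj"
  Position 1: 'a' from first, 'i' from second => "ai"
  Position 2: 'd' from first, 'i' from second => "di"
  Position 3: 'a' from first, 'i' from second => "ai"
Result: cjaidiai

cjaidiai


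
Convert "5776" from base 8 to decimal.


Input: "5776" in base 8
Positional expansion:
  Digit '5' (value 5) x 8^3 = 2560
  Digit '7' (value 7) x 8^2 = 448
  Digit '7' (value 7) x 8^1 = 56
  Digit '6' (value 6) x 8^0 = 6
Sum = 3070

3070


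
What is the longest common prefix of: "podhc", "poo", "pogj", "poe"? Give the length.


Words: podhc, poo, pogj, poe
  Position 0: all 'p' => match
  Position 1: all 'o' => match
  Position 2: ('d', 'o', 'g', 'e') => mismatch, stop
LCP = "po" (length 2)

2


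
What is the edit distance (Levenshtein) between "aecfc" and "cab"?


Computing edit distance: "aecfc" -> "cab"
DP table:
           c    a    b
      0    1    2    3
  a   1    1    1    2
  e   2    2    2    2
  c   3    2    3    3
  f   4    3    3    4
  c   5    4    4    4
Edit distance = dp[5][3] = 4

4


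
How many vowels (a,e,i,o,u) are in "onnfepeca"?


Input: onnfepeca
Checking each character:
  'o' at position 0: vowel (running total: 1)
  'n' at position 1: consonant
  'n' at position 2: consonant
  'f' at position 3: consonant
  'e' at position 4: vowel (running total: 2)
  'p' at position 5: consonant
  'e' at position 6: vowel (running total: 3)
  'c' at position 7: consonant
  'a' at position 8: vowel (running total: 4)
Total vowels: 4

4


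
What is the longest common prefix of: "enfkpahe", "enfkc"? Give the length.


Words: enfkpahe, enfkc
  Position 0: all 'e' => match
  Position 1: all 'n' => match
  Position 2: all 'f' => match
  Position 3: all 'k' => match
  Position 4: ('p', 'c') => mismatch, stop
LCP = "enfk" (length 4)

4


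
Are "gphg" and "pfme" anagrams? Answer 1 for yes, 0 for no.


Strings: "gphg", "pfme"
Sorted first:  gghp
Sorted second: efmp
Differ at position 0: 'g' vs 'e' => not anagrams

0


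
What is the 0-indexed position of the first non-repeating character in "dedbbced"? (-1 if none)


Input: dedbbced
Character frequencies:
  'b': 2
  'c': 1
  'd': 3
  'e': 2
Scanning left to right for freq == 1:
  Position 0 ('d'): freq=3, skip
  Position 1 ('e'): freq=2, skip
  Position 2 ('d'): freq=3, skip
  Position 3 ('b'): freq=2, skip
  Position 4 ('b'): freq=2, skip
  Position 5 ('c'): unique! => answer = 5

5


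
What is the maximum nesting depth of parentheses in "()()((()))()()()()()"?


Input: "()()((()))()()()()()"
Tracking depth:
  Position 0 '(': depth becomes 1
  Position 1 ')': depth becomes 0
  Position 2 '(': depth becomes 1
  Position 3 ')': depth becomes 0
  Position 4 '(': depth becomes 1
  Position 5 '(': depth becomes 2
  Position 6 '(': depth becomes 3
  Position 7 ')': depth becomes 2
  Position 8 ')': depth becomes 1
  Position 9 ')': depth becomes 0
  Position 10 '(': depth becomes 1
  Position 11 ')': depth becomes 0
  Position 12 '(': depth becomes 1
  Position 13 ')': depth becomes 0
  Position 14 '(': depth becomes 1
  Position 15 ')': depth becomes 0
  Position 16 '(': depth becomes 1
  Position 17 ')': depth becomes 0
  Position 18 '(': depth becomes 1
  Position 19 ')': depth becomes 0
Maximum depth reached: 3

3


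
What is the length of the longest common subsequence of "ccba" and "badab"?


LCS of "ccba" and "badab"
DP table:
           b    a    d    a    b
      0    0    0    0    0    0
  c   0    0    0    0    0    0
  c   0    0    0    0    0    0
  b   0    1    1    1    1    1
  a   0    1    2    2    2    2
LCS length = dp[4][5] = 2

2


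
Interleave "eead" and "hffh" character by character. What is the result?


Interleaving "eead" and "hffh":
  Position 0: 'e' from first, 'h' from second => "eh"
  Position 1: 'e' from first, 'f' from second => "ef"
  Position 2: 'a' from first, 'f' from second => "af"
  Position 3: 'd' from first, 'h' from second => "dh"
Result: ehefafdh

ehefafdh


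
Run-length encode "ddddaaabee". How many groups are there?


Input: ddddaaabee
Scanning for consecutive runs:
  Group 1: 'd' x 4 (positions 0-3)
  Group 2: 'a' x 3 (positions 4-6)
  Group 3: 'b' x 1 (positions 7-7)
  Group 4: 'e' x 2 (positions 8-9)
Total groups: 4

4


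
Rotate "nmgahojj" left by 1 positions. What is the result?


Input: "nmgahojj", rotate left by 1
First 1 characters: "n"
Remaining characters: "mgahojj"
Concatenate remaining + first: "mgahojj" + "n" = "mgahojjn"

mgahojjn


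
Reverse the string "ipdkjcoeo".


Input: ipdkjcoeo
Reading characters right to left:
  Position 8: 'o'
  Position 7: 'e'
  Position 6: 'o'
  Position 5: 'c'
  Position 4: 'j'
  Position 3: 'k'
  Position 2: 'd'
  Position 1: 'p'
  Position 0: 'i'
Reversed: oeocjkdpi

oeocjkdpi


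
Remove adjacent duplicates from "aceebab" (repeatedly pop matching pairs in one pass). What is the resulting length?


Input: aceebab
Stack-based adjacent duplicate removal:
  Read 'a': push. Stack: a
  Read 'c': push. Stack: ac
  Read 'e': push. Stack: ace
  Read 'e': matches stack top 'e' => pop. Stack: ac
  Read 'b': push. Stack: acb
  Read 'a': push. Stack: acba
  Read 'b': push. Stack: acbab
Final stack: "acbab" (length 5)

5


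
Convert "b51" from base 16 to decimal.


Input: "b51" in base 16
Positional expansion:
  Digit 'b' (value 11) x 16^2 = 2816
  Digit '5' (value 5) x 16^1 = 80
  Digit '1' (value 1) x 16^0 = 1
Sum = 2897

2897


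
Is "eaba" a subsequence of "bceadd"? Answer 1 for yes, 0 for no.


Check if "eaba" is a subsequence of "bceadd"
Greedy scan:
  Position 0 ('b'): no match needed
  Position 1 ('c'): no match needed
  Position 2 ('e'): matches sub[0] = 'e'
  Position 3 ('a'): matches sub[1] = 'a'
  Position 4 ('d'): no match needed
  Position 5 ('d'): no match needed
Only matched 2/4 characters => not a subsequence

0


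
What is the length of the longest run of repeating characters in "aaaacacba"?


Input: "aaaacacba"
Scanning for longest run:
  Position 1 ('a'): continues run of 'a', length=2
  Position 2 ('a'): continues run of 'a', length=3
  Position 3 ('a'): continues run of 'a', length=4
  Position 4 ('c'): new char, reset run to 1
  Position 5 ('a'): new char, reset run to 1
  Position 6 ('c'): new char, reset run to 1
  Position 7 ('b'): new char, reset run to 1
  Position 8 ('a'): new char, reset run to 1
Longest run: 'a' with length 4

4


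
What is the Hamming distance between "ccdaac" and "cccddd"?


Comparing "ccdaac" and "cccddd" position by position:
  Position 0: 'c' vs 'c' => same
  Position 1: 'c' vs 'c' => same
  Position 2: 'd' vs 'c' => differ
  Position 3: 'a' vs 'd' => differ
  Position 4: 'a' vs 'd' => differ
  Position 5: 'c' vs 'd' => differ
Total differences (Hamming distance): 4

4


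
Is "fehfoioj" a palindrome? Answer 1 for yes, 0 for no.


Input: fehfoioj
Reversed: joiofhef
  Compare pos 0 ('f') with pos 7 ('j'): MISMATCH
  Compare pos 1 ('e') with pos 6 ('o'): MISMATCH
  Compare pos 2 ('h') with pos 5 ('i'): MISMATCH
  Compare pos 3 ('f') with pos 4 ('o'): MISMATCH
Result: not a palindrome

0


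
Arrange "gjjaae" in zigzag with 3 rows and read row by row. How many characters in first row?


Zigzag "gjjaae" into 3 rows:
Placing characters:
  'g' => row 0
  'j' => row 1
  'j' => row 2
  'a' => row 1
  'a' => row 0
  'e' => row 1
Rows:
  Row 0: "ga"
  Row 1: "jae"
  Row 2: "j"
First row length: 2

2


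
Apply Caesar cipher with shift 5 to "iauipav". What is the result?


Caesar cipher: shift "iauipav" by 5
  'i' (pos 8) + 5 = pos 13 = 'n'
  'a' (pos 0) + 5 = pos 5 = 'f'
  'u' (pos 20) + 5 = pos 25 = 'z'
  'i' (pos 8) + 5 = pos 13 = 'n'
  'p' (pos 15) + 5 = pos 20 = 'u'
  'a' (pos 0) + 5 = pos 5 = 'f'
  'v' (pos 21) + 5 = pos 0 = 'a'
Result: nfznufa

nfznufa


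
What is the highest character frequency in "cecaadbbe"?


Input: cecaadbbe
Character counts:
  'a': 2
  'b': 2
  'c': 2
  'd': 1
  'e': 2
Maximum frequency: 2

2


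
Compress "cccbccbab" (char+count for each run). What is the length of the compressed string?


Input: cccbccbab
Runs:
  'c' x 3 => "c3"
  'b' x 1 => "b1"
  'c' x 2 => "c2"
  'b' x 1 => "b1"
  'a' x 1 => "a1"
  'b' x 1 => "b1"
Compressed: "c3b1c2b1a1b1"
Compressed length: 12

12


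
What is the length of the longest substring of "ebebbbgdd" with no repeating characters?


Input: "ebebbbgdd"
Sliding window (track last position of each char):
  Position 0 ('e'): window [0,0] length 1 -- new best
  Position 1 ('b'): window [0,1] length 2 -- new best
  Position 2 ('e'): repeat (last at 0), move window start to 1
  Position 2 ('e'): window [1,2] length 2
  Position 3 ('b'): repeat (last at 1), move window start to 2
  Position 3 ('b'): window [2,3] length 2
  Position 4 ('b'): repeat (last at 3), move window start to 4
  Position 4 ('b'): window [4,4] length 1
  Position 5 ('b'): repeat (last at 4), move window start to 5
  Position 5 ('b'): window [5,5] length 1
  Position 6 ('g'): window [5,6] length 2
  Position 7 ('d'): window [5,7] length 3 -- new best
  Position 8 ('d'): repeat (last at 7), move window start to 8
  Position 8 ('d'): window [8,8] length 1
Longest substring with no repeats: "bgd" with length 3

3


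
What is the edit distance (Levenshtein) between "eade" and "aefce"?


Computing edit distance: "eade" -> "aefce"
DP table:
           a    e    f    c    e
      0    1    2    3    4    5
  e   1    1    1    2    3    4
  a   2    1    2    2    3    4
  d   3    2    2    3    3    4
  e   4    3    2    3    4    3
Edit distance = dp[4][5] = 3

3


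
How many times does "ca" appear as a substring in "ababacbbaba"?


Searching for "ca" in "ababacbbaba"
Scanning each position:
  Position 0: "ab" => no
  Position 1: "ba" => no
  Position 2: "ab" => no
  Position 3: "ba" => no
  Position 4: "ac" => no
  Position 5: "cb" => no
  Position 6: "bb" => no
  Position 7: "ba" => no
  Position 8: "ab" => no
  Position 9: "ba" => no
Total occurrences: 0

0


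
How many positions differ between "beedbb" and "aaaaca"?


Comparing "beedbb" and "aaaaca" position by position:
  Position 0: 'b' vs 'a' => DIFFER
  Position 1: 'e' vs 'a' => DIFFER
  Position 2: 'e' vs 'a' => DIFFER
  Position 3: 'd' vs 'a' => DIFFER
  Position 4: 'b' vs 'c' => DIFFER
  Position 5: 'b' vs 'a' => DIFFER
Positions that differ: 6

6


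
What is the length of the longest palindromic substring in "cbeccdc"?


Input: "cbeccdc"
Checking substrings for palindromes:
  [4:7] "cdc" (len 3) => palindrome
  [3:5] "cc" (len 2) => palindrome
Longest palindromic substring: "cdc" with length 3

3


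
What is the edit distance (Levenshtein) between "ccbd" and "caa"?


Computing edit distance: "ccbd" -> "caa"
DP table:
           c    a    a
      0    1    2    3
  c   1    0    1    2
  c   2    1    1    2
  b   3    2    2    2
  d   4    3    3    3
Edit distance = dp[4][3] = 3

3


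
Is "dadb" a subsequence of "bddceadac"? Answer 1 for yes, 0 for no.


Check if "dadb" is a subsequence of "bddceadac"
Greedy scan:
  Position 0 ('b'): no match needed
  Position 1 ('d'): matches sub[0] = 'd'
  Position 2 ('d'): no match needed
  Position 3 ('c'): no match needed
  Position 4 ('e'): no match needed
  Position 5 ('a'): matches sub[1] = 'a'
  Position 6 ('d'): matches sub[2] = 'd'
  Position 7 ('a'): no match needed
  Position 8 ('c'): no match needed
Only matched 3/4 characters => not a subsequence

0


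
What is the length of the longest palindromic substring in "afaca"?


Input: "afaca"
Checking substrings for palindromes:
  [0:3] "afa" (len 3) => palindrome
  [2:5] "aca" (len 3) => palindrome
Longest palindromic substring: "afa" with length 3

3


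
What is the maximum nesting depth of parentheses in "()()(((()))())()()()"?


Input: "()()(((()))())()()()"
Tracking depth:
  Position 0 '(': depth becomes 1
  Position 1 ')': depth becomes 0
  Position 2 '(': depth becomes 1
  Position 3 ')': depth becomes 0
  Position 4 '(': depth becomes 1
  Position 5 '(': depth becomes 2
  Position 6 '(': depth becomes 3
  Position 7 '(': depth becomes 4
  Position 8 ')': depth becomes 3
  Position 9 ')': depth becomes 2
  Position 10 ')': depth becomes 1
  Position 11 '(': depth becomes 2
  Position 12 ')': depth becomes 1
  Position 13 ')': depth becomes 0
  Position 14 '(': depth becomes 1
  Position 15 ')': depth becomes 0
  Position 16 '(': depth becomes 1
  Position 17 ')': depth becomes 0
  Position 18 '(': depth becomes 1
  Position 19 ')': depth becomes 0
Maximum depth reached: 4

4


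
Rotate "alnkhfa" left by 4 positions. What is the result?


Input: "alnkhfa", rotate left by 4
First 4 characters: "alnk"
Remaining characters: "hfa"
Concatenate remaining + first: "hfa" + "alnk" = "hfaalnk"

hfaalnk


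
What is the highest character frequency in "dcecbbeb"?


Input: dcecbbeb
Character counts:
  'b': 3
  'c': 2
  'd': 1
  'e': 2
Maximum frequency: 3

3


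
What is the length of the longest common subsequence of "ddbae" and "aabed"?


LCS of "ddbae" and "aabed"
DP table:
           a    a    b    e    d
      0    0    0    0    0    0
  d   0    0    0    0    0    1
  d   0    0    0    0    0    1
  b   0    0    0    1    1    1
  a   0    1    1    1    1    1
  e   0    1    1    1    2    2
LCS length = dp[5][5] = 2

2


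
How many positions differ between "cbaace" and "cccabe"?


Comparing "cbaace" and "cccabe" position by position:
  Position 0: 'c' vs 'c' => same
  Position 1: 'b' vs 'c' => DIFFER
  Position 2: 'a' vs 'c' => DIFFER
  Position 3: 'a' vs 'a' => same
  Position 4: 'c' vs 'b' => DIFFER
  Position 5: 'e' vs 'e' => same
Positions that differ: 3

3


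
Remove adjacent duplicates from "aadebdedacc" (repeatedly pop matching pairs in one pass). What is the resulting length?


Input: aadebdedacc
Stack-based adjacent duplicate removal:
  Read 'a': push. Stack: a
  Read 'a': matches stack top 'a' => pop. Stack: (empty)
  Read 'd': push. Stack: d
  Read 'e': push. Stack: de
  Read 'b': push. Stack: deb
  Read 'd': push. Stack: debd
  Read 'e': push. Stack: debde
  Read 'd': push. Stack: debded
  Read 'a': push. Stack: debdeda
  Read 'c': push. Stack: debdedac
  Read 'c': matches stack top 'c' => pop. Stack: debdeda
Final stack: "debdeda" (length 7)

7


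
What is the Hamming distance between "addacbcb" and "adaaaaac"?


Comparing "addacbcb" and "adaaaaac" position by position:
  Position 0: 'a' vs 'a' => same
  Position 1: 'd' vs 'd' => same
  Position 2: 'd' vs 'a' => differ
  Position 3: 'a' vs 'a' => same
  Position 4: 'c' vs 'a' => differ
  Position 5: 'b' vs 'a' => differ
  Position 6: 'c' vs 'a' => differ
  Position 7: 'b' vs 'c' => differ
Total differences (Hamming distance): 5

5


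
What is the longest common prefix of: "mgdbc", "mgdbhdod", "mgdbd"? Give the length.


Words: mgdbc, mgdbhdod, mgdbd
  Position 0: all 'm' => match
  Position 1: all 'g' => match
  Position 2: all 'd' => match
  Position 3: all 'b' => match
  Position 4: ('c', 'h', 'd') => mismatch, stop
LCP = "mgdb" (length 4)

4


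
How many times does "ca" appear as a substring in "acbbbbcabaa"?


Searching for "ca" in "acbbbbcabaa"
Scanning each position:
  Position 0: "ac" => no
  Position 1: "cb" => no
  Position 2: "bb" => no
  Position 3: "bb" => no
  Position 4: "bb" => no
  Position 5: "bc" => no
  Position 6: "ca" => MATCH
  Position 7: "ab" => no
  Position 8: "ba" => no
  Position 9: "aa" => no
Total occurrences: 1

1


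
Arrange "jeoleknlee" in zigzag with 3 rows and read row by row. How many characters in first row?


Zigzag "jeoleknlee" into 3 rows:
Placing characters:
  'j' => row 0
  'e' => row 1
  'o' => row 2
  'l' => row 1
  'e' => row 0
  'k' => row 1
  'n' => row 2
  'l' => row 1
  'e' => row 0
  'e' => row 1
Rows:
  Row 0: "jee"
  Row 1: "elkle"
  Row 2: "on"
First row length: 3

3


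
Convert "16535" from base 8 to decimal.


Input: "16535" in base 8
Positional expansion:
  Digit '1' (value 1) x 8^4 = 4096
  Digit '6' (value 6) x 8^3 = 3072
  Digit '5' (value 5) x 8^2 = 320
  Digit '3' (value 3) x 8^1 = 24
  Digit '5' (value 5) x 8^0 = 5
Sum = 7517

7517


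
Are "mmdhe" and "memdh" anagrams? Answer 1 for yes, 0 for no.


Strings: "mmdhe", "memdh"
Sorted first:  dehmm
Sorted second: dehmm
Sorted forms match => anagrams

1


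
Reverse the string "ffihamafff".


Input: ffihamafff
Reading characters right to left:
  Position 9: 'f'
  Position 8: 'f'
  Position 7: 'f'
  Position 6: 'a'
  Position 5: 'm'
  Position 4: 'a'
  Position 3: 'h'
  Position 2: 'i'
  Position 1: 'f'
  Position 0: 'f'
Reversed: fffamahiff

fffamahiff


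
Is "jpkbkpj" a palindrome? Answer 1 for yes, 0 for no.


Input: jpkbkpj
Reversed: jpkbkpj
  Compare pos 0 ('j') with pos 6 ('j'): match
  Compare pos 1 ('p') with pos 5 ('p'): match
  Compare pos 2 ('k') with pos 4 ('k'): match
Result: palindrome

1


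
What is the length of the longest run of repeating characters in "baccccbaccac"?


Input: "baccccbaccac"
Scanning for longest run:
  Position 1 ('a'): new char, reset run to 1
  Position 2 ('c'): new char, reset run to 1
  Position 3 ('c'): continues run of 'c', length=2
  Position 4 ('c'): continues run of 'c', length=3
  Position 5 ('c'): continues run of 'c', length=4
  Position 6 ('b'): new char, reset run to 1
  Position 7 ('a'): new char, reset run to 1
  Position 8 ('c'): new char, reset run to 1
  Position 9 ('c'): continues run of 'c', length=2
  Position 10 ('a'): new char, reset run to 1
  Position 11 ('c'): new char, reset run to 1
Longest run: 'c' with length 4

4


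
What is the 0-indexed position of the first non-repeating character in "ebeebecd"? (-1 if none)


Input: ebeebecd
Character frequencies:
  'b': 2
  'c': 1
  'd': 1
  'e': 4
Scanning left to right for freq == 1:
  Position 0 ('e'): freq=4, skip
  Position 1 ('b'): freq=2, skip
  Position 2 ('e'): freq=4, skip
  Position 3 ('e'): freq=4, skip
  Position 4 ('b'): freq=2, skip
  Position 5 ('e'): freq=4, skip
  Position 6 ('c'): unique! => answer = 6

6


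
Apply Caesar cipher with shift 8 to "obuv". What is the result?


Caesar cipher: shift "obuv" by 8
  'o' (pos 14) + 8 = pos 22 = 'w'
  'b' (pos 1) + 8 = pos 9 = 'j'
  'u' (pos 20) + 8 = pos 2 = 'c'
  'v' (pos 21) + 8 = pos 3 = 'd'
Result: wjcd

wjcd
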